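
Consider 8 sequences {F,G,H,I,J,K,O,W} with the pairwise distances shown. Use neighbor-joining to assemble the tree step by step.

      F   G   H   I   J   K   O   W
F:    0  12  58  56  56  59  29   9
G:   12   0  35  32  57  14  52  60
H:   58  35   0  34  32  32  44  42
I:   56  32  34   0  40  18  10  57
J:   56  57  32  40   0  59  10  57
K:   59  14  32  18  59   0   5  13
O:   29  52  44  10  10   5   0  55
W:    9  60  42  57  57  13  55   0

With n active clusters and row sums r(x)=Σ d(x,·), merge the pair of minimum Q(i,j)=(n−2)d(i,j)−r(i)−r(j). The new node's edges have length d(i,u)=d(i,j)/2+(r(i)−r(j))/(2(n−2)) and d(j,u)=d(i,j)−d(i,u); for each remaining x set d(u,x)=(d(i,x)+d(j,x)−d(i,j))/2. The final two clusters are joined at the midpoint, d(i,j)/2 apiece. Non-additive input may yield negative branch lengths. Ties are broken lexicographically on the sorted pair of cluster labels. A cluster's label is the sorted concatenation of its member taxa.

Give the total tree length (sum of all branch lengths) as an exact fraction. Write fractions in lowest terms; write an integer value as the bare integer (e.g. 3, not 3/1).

6873/64

1. join F+W (d=9, Q=-518) ⇒ FW; edges |F|=10/3, |W|=17/3
  updated: d(FW,G)=63/2, d(FW,H)=91/2, d(FW,I)=52, d(FW,J)=52, d(FW,K)=63/2, d(FW,O)=75/2
2. join J+O (d=10, Q=-717/2) ⇒ JO; edges |J|=283/20, |O|=-83/20
  updated: d(FW,JO)=159/4, d(G,JO)=99/2, d(H,JO)=33, d(I,JO)=20, d(JO,K)=27
3. join I+JO (d=20, Q=-981/4) ⇒ IJO; edges |I|=267/32, |JO|=373/32
  updated: d(FW,IJO)=287/8, d(G,IJO)=123/4, d(H,IJO)=47/2, d(IJO,K)=25/2
4. join H+IJO (d=47/2, Q=-1345/8) ⇒ HIJO; edges |H|=277/16, |IJO|=99/16
  updated: d(FW,HIJO)=463/16, d(G,HIJO)=169/8, d(HIJO,K)=21/2
5. join FW+G (d=63/2, Q=-1529/16) ⇒ FGW; edges |FW|=1413/64, |G|=603/64
  updated: d(FGW,HIJO)=297/32, d(FGW,K)=7
6. join FGW+HIJO (d=297/32, Q=-857/32) ⇒ FGHIJOW; edges |FGW|=185/64, |HIJO|=409/64
  updated: d(FGHIJOW,K)=263/64
7. join FGHIJOW+K (d=263/64) ⇒ FGHIJKOW; edges |FGHIJOW|=263/128, |K|=263/128
final tree: ((((F:10/3,W:17/3):1413/64,G:603/64):185/64,(H:277/16,(I:267/32,(J:283/20,O:-83/20):373/32):99/16):409/64):263/128,K:263/128)
total length: 6873/64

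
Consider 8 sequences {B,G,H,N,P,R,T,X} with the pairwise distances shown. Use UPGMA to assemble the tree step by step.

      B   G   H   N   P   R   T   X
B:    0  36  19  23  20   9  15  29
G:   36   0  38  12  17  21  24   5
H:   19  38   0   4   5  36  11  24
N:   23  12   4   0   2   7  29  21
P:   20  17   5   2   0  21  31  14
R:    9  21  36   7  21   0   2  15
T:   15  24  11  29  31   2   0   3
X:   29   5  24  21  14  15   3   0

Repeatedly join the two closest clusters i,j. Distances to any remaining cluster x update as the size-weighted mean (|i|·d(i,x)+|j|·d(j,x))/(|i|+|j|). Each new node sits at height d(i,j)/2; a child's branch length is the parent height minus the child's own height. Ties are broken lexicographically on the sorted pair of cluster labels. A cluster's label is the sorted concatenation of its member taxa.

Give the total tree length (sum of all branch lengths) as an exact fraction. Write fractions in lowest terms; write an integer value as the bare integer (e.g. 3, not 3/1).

539/12

step 1: merge (N,P) at d=2; branch lengths N→1, P→1; new cluster NP
  updated: d(B,NP)=43/2, d(G,NP)=29/2, d(H,NP)=9/2, d(NP,R)=14, d(NP,T)=30, d(NP,X)=35/2
step 2: merge (R,T) at d=2; branch lengths R→1, T→1; new cluster RT
  updated: d(B,RT)=12, d(G,RT)=45/2, d(H,RT)=47/2, d(NP,RT)=22, d(RT,X)=9
step 3: merge (H,NP) at d=9/2; branch lengths H→9/4, NP→5/4; new cluster HNP
  updated: d(B,HNP)=62/3, d(G,HNP)=67/3, d(HNP,RT)=45/2, d(HNP,X)=59/3
step 4: merge (G,X) at d=5; branch lengths G→5/2, X→5/2; new cluster GX
  updated: d(B,GX)=65/2, d(GX,HNP)=21, d(GX,RT)=63/4
step 5: merge (B,RT) at d=12; branch lengths B→6, RT→5; new cluster BRT
  updated: d(BRT,GX)=64/3, d(BRT,HNP)=197/9
step 6: merge (GX,HNP) at d=21; branch lengths GX→8, HNP→33/4; new cluster GHNPX
  updated: d(BRT,GHNPX)=65/3
step 7: merge (BRT,GHNPX) at d=65/3; branch lengths BRT→29/6, GHNPX→1/3; new cluster BGHNPRTX
final tree: ((B:6,(R:1,T:1):5):29/6,((G:5/2,X:5/2):8,(H:9/4,(N:1,P:1):5/4):33/4):1/3)
total length: 539/12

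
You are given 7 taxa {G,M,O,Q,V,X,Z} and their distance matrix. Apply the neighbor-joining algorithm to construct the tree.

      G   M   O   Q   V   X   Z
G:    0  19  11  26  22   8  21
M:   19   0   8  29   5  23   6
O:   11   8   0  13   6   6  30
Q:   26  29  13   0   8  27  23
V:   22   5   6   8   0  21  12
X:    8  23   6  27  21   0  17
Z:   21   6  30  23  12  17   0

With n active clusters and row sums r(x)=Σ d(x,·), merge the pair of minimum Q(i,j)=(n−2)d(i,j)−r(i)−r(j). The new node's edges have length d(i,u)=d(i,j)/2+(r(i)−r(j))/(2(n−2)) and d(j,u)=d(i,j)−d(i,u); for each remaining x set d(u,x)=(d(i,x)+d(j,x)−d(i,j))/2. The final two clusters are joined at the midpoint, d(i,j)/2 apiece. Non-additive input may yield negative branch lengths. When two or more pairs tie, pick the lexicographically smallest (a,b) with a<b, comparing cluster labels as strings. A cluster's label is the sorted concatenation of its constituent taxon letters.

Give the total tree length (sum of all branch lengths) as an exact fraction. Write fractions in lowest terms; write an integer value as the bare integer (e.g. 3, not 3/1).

42

iteration 1: select G,X (d=8, Q=-169); attach at lengths (9/2, 7/2); label the merged cluster GX
  updated: d(GX,M)=17, d(GX,O)=9/2, d(GX,Q)=45/2, d(GX,V)=35/2, d(GX,Z)=15
iteration 2: select M,Z (d=6, Q=-127); attach at lengths (3/8, 45/8); label the merged cluster MZ
  updated: d(GX,MZ)=13, d(MZ,O)=16, d(MZ,Q)=23, d(MZ,V)=11/2
iteration 3: select GX,O (d=9/2, Q=-167/2); attach at lengths (21/4, -3/4); label the merged cluster GOX
  updated: d(GOX,MZ)=49/4, d(GOX,Q)=31/2, d(GOX,V)=19/2
iteration 4: select GOX,MZ (d=49/4, Q=-107/2); attach at lengths (21/4, 7); label the merged cluster GMOXZ
  updated: d(GMOXZ,Q)=105/8, d(GMOXZ,V)=11/8
iteration 5: select GMOXZ,Q (d=105/8, Q=-45/2); attach at lengths (13/4, 79/8); label the merged cluster GMOQXZ
  updated: d(GMOQXZ,V)=-15/8
iteration 6: select GMOQXZ,V (d=-15/8); attach at lengths (-15/16, -15/16); label the merged cluster GMOQVXZ
final tree: (((((G:9/2,X:7/2):21/4,O:-3/4):21/4,(M:3/8,Z:45/8):7):13/4,Q:79/8):-15/16,V:-15/16)
total length: 42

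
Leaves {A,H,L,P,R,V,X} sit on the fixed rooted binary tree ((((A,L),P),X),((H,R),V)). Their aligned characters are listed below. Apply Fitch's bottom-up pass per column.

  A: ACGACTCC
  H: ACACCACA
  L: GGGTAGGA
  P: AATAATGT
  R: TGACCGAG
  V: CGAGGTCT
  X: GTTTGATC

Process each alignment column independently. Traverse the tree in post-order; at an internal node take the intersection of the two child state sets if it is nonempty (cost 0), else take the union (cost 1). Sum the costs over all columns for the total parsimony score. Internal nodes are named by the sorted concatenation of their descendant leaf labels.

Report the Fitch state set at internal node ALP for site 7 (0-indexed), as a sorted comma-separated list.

AL@0: {A} ∪ {G} = {A,G} (union, +1)
ALP@0: {A,G} ∩ {A} = {A} (intersection, +0)
ALPX@0: {A} ∪ {G} = {A,G} (union, +1)
HR@0: {A} ∪ {T} = {A,T} (union, +1)
HRV@0: {A,T} ∪ {C} = {A,C,T} (union, +1)
AHLPRVX@0: {A,G} ∩ {A,C,T} = {A} (intersection, +0)
AL@1: {C} ∪ {G} = {C,G} (union, +1)
ALP@1: {C,G} ∪ {A} = {A,C,G} (union, +1)
ALPX@1: {A,C,G} ∪ {T} = {A,C,G,T} (union, +1)
HR@1: {C} ∪ {G} = {C,G} (union, +1)
HRV@1: {C,G} ∩ {G} = {G} (intersection, +0)
AHLPRVX@1: {A,C,G,T} ∩ {G} = {G} (intersection, +0)
AL@2: {G} ∩ {G} = {G} (intersection, +0)
ALP@2: {G} ∪ {T} = {G,T} (union, +1)
ALPX@2: {G,T} ∩ {T} = {T} (intersection, +0)
HR@2: {A} ∩ {A} = {A} (intersection, +0)
HRV@2: {A} ∩ {A} = {A} (intersection, +0)
AHLPRVX@2: {T} ∪ {A} = {A,T} (union, +1)
AL@3: {A} ∪ {T} = {A,T} (union, +1)
ALP@3: {A,T} ∩ {A} = {A} (intersection, +0)
ALPX@3: {A} ∪ {T} = {A,T} (union, +1)
HR@3: {C} ∩ {C} = {C} (intersection, +0)
HRV@3: {C} ∪ {G} = {C,G} (union, +1)
AHLPRVX@3: {A,T} ∪ {C,G} = {A,C,G,T} (union, +1)
AL@4: {C} ∪ {A} = {A,C} (union, +1)
ALP@4: {A,C} ∩ {A} = {A} (intersection, +0)
ALPX@4: {A} ∪ {G} = {A,G} (union, +1)
HR@4: {C} ∩ {C} = {C} (intersection, +0)
HRV@4: {C} ∪ {G} = {C,G} (union, +1)
AHLPRVX@4: {A,G} ∩ {C,G} = {G} (intersection, +0)
AL@5: {T} ∪ {G} = {G,T} (union, +1)
ALP@5: {G,T} ∩ {T} = {T} (intersection, +0)
ALPX@5: {T} ∪ {A} = {A,T} (union, +1)
HR@5: {A} ∪ {G} = {A,G} (union, +1)
HRV@5: {A,G} ∪ {T} = {A,G,T} (union, +1)
AHLPRVX@5: {A,T} ∩ {A,G,T} = {A,T} (intersection, +0)
AL@6: {C} ∪ {G} = {C,G} (union, +1)
ALP@6: {C,G} ∩ {G} = {G} (intersection, +0)
ALPX@6: {G} ∪ {T} = {G,T} (union, +1)
HR@6: {C} ∪ {A} = {A,C} (union, +1)
HRV@6: {A,C} ∩ {C} = {C} (intersection, +0)
AHLPRVX@6: {G,T} ∪ {C} = {C,G,T} (union, +1)
AL@7: {C} ∪ {A} = {A,C} (union, +1)
ALP@7: {A,C} ∪ {T} = {A,C,T} (union, +1)
ALPX@7: {A,C,T} ∩ {C} = {C} (intersection, +0)
HR@7: {A} ∪ {G} = {A,G} (union, +1)
HRV@7: {A,G} ∪ {T} = {A,G,T} (union, +1)
AHLPRVX@7: {C} ∪ {A,G,T} = {A,C,G,T} (union, +1)
per-site changes: [4, 4, 2, 4, 3, 4, 4, 5]; total = 30

A,C,T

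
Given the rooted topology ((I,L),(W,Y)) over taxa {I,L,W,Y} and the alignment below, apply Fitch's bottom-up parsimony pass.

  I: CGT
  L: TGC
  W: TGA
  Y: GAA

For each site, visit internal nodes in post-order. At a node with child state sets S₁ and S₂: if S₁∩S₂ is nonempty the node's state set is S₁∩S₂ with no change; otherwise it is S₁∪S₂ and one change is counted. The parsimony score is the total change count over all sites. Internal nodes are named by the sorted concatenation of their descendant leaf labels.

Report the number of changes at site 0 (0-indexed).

2

IL@0: {C} ∪ {T} = {C,T} (union, +1)
WY@0: {T} ∪ {G} = {G,T} (union, +1)
ILWY@0: {C,T} ∩ {G,T} = {T} (intersection, +0)
IL@1: {G} ∩ {G} = {G} (intersection, +0)
WY@1: {G} ∪ {A} = {A,G} (union, +1)
ILWY@1: {G} ∩ {A,G} = {G} (intersection, +0)
IL@2: {T} ∪ {C} = {C,T} (union, +1)
WY@2: {A} ∩ {A} = {A} (intersection, +0)
ILWY@2: {C,T} ∪ {A} = {A,C,T} (union, +1)
per-site changes: [2, 1, 2]; total = 5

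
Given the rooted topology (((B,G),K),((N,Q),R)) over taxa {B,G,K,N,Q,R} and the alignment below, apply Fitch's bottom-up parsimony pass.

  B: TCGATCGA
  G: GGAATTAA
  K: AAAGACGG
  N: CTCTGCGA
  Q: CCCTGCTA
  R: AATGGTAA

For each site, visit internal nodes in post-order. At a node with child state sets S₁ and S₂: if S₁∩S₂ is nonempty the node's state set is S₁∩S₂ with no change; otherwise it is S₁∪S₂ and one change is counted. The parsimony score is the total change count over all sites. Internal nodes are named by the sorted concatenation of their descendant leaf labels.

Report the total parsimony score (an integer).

20

BG@0: {T} ∪ {G} = {G,T} (union, +1)
BGK@0: {G,T} ∪ {A} = {A,G,T} (union, +1)
NQ@0: {C} ∩ {C} = {C} (intersection, +0)
NQR@0: {C} ∪ {A} = {A,C} (union, +1)
BGKNQR@0: {A,G,T} ∩ {A,C} = {A} (intersection, +0)
BG@1: {C} ∪ {G} = {C,G} (union, +1)
BGK@1: {C,G} ∪ {A} = {A,C,G} (union, +1)
NQ@1: {T} ∪ {C} = {C,T} (union, +1)
NQR@1: {C,T} ∪ {A} = {A,C,T} (union, +1)
BGKNQR@1: {A,C,G} ∩ {A,C,T} = {A,C} (intersection, +0)
BG@2: {G} ∪ {A} = {A,G} (union, +1)
BGK@2: {A,G} ∩ {A} = {A} (intersection, +0)
NQ@2: {C} ∩ {C} = {C} (intersection, +0)
NQR@2: {C} ∪ {T} = {C,T} (union, +1)
BGKNQR@2: {A} ∪ {C,T} = {A,C,T} (union, +1)
BG@3: {A} ∩ {A} = {A} (intersection, +0)
BGK@3: {A} ∪ {G} = {A,G} (union, +1)
NQ@3: {T} ∩ {T} = {T} (intersection, +0)
NQR@3: {T} ∪ {G} = {G,T} (union, +1)
BGKNQR@3: {A,G} ∩ {G,T} = {G} (intersection, +0)
BG@4: {T} ∩ {T} = {T} (intersection, +0)
BGK@4: {T} ∪ {A} = {A,T} (union, +1)
NQ@4: {G} ∩ {G} = {G} (intersection, +0)
NQR@4: {G} ∩ {G} = {G} (intersection, +0)
BGKNQR@4: {A,T} ∪ {G} = {A,G,T} (union, +1)
BG@5: {C} ∪ {T} = {C,T} (union, +1)
BGK@5: {C,T} ∩ {C} = {C} (intersection, +0)
NQ@5: {C} ∩ {C} = {C} (intersection, +0)
NQR@5: {C} ∪ {T} = {C,T} (union, +1)
BGKNQR@5: {C} ∩ {C,T} = {C} (intersection, +0)
BG@6: {G} ∪ {A} = {A,G} (union, +1)
BGK@6: {A,G} ∩ {G} = {G} (intersection, +0)
NQ@6: {G} ∪ {T} = {G,T} (union, +1)
NQR@6: {G,T} ∪ {A} = {A,G,T} (union, +1)
BGKNQR@6: {G} ∩ {A,G,T} = {G} (intersection, +0)
BG@7: {A} ∩ {A} = {A} (intersection, +0)
BGK@7: {A} ∪ {G} = {A,G} (union, +1)
NQ@7: {A} ∩ {A} = {A} (intersection, +0)
NQR@7: {A} ∩ {A} = {A} (intersection, +0)
BGKNQR@7: {A,G} ∩ {A} = {A} (intersection, +0)
per-site changes: [3, 4, 3, 2, 2, 2, 3, 1]; total = 20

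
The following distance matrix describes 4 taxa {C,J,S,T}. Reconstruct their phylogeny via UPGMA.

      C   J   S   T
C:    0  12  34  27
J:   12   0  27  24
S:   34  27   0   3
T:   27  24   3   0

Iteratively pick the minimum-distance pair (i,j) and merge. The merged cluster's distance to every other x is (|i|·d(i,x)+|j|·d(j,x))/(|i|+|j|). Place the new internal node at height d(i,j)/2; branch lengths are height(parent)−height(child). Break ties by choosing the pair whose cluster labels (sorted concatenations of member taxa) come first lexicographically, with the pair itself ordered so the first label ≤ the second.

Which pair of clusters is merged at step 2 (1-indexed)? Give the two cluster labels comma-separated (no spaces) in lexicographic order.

C,J

step 1: merge (S,T) at d=3; branch lengths S→3/2, T→3/2; new cluster ST
  updated: d(C,ST)=61/2, d(J,ST)=51/2
step 2: merge (C,J) at d=12; branch lengths C→6, J→6; new cluster CJ
  updated: d(CJ,ST)=28
step 3: merge (CJ,ST) at d=28; branch lengths CJ→8, ST→25/2; new cluster CJST
final tree: ((C:6,J:6):8,(S:3/2,T:3/2):25/2)
total length: 71/2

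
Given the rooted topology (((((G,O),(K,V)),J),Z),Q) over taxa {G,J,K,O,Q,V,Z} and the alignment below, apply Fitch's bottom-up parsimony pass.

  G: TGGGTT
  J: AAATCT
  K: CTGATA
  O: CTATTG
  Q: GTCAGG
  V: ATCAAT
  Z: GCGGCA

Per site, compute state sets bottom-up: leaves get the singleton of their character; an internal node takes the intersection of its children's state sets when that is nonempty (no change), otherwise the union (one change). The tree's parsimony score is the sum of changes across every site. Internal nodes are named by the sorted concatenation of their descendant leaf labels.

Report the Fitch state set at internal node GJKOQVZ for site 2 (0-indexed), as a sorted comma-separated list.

C,G

GO@0: {T} ∪ {C} = {C,T} (union, +1)
KV@0: {C} ∪ {A} = {A,C} (union, +1)
GKOV@0: {C,T} ∩ {A,C} = {C} (intersection, +0)
GJKOV@0: {C} ∪ {A} = {A,C} (union, +1)
GJKOVZ@0: {A,C} ∪ {G} = {A,C,G} (union, +1)
GJKOQVZ@0: {A,C,G} ∩ {G} = {G} (intersection, +0)
GO@1: {G} ∪ {T} = {G,T} (union, +1)
KV@1: {T} ∩ {T} = {T} (intersection, +0)
GKOV@1: {G,T} ∩ {T} = {T} (intersection, +0)
GJKOV@1: {T} ∪ {A} = {A,T} (union, +1)
GJKOVZ@1: {A,T} ∪ {C} = {A,C,T} (union, +1)
GJKOQVZ@1: {A,C,T} ∩ {T} = {T} (intersection, +0)
GO@2: {G} ∪ {A} = {A,G} (union, +1)
KV@2: {G} ∪ {C} = {C,G} (union, +1)
GKOV@2: {A,G} ∩ {C,G} = {G} (intersection, +0)
GJKOV@2: {G} ∪ {A} = {A,G} (union, +1)
GJKOVZ@2: {A,G} ∩ {G} = {G} (intersection, +0)
GJKOQVZ@2: {G} ∪ {C} = {C,G} (union, +1)
GO@3: {G} ∪ {T} = {G,T} (union, +1)
KV@3: {A} ∩ {A} = {A} (intersection, +0)
GKOV@3: {G,T} ∪ {A} = {A,G,T} (union, +1)
GJKOV@3: {A,G,T} ∩ {T} = {T} (intersection, +0)
GJKOVZ@3: {T} ∪ {G} = {G,T} (union, +1)
GJKOQVZ@3: {G,T} ∪ {A} = {A,G,T} (union, +1)
GO@4: {T} ∩ {T} = {T} (intersection, +0)
KV@4: {T} ∪ {A} = {A,T} (union, +1)
GKOV@4: {T} ∩ {A,T} = {T} (intersection, +0)
GJKOV@4: {T} ∪ {C} = {C,T} (union, +1)
GJKOVZ@4: {C,T} ∩ {C} = {C} (intersection, +0)
GJKOQVZ@4: {C} ∪ {G} = {C,G} (union, +1)
GO@5: {T} ∪ {G} = {G,T} (union, +1)
KV@5: {A} ∪ {T} = {A,T} (union, +1)
GKOV@5: {G,T} ∩ {A,T} = {T} (intersection, +0)
GJKOV@5: {T} ∩ {T} = {T} (intersection, +0)
GJKOVZ@5: {T} ∪ {A} = {A,T} (union, +1)
GJKOQVZ@5: {A,T} ∪ {G} = {A,G,T} (union, +1)
per-site changes: [4, 3, 4, 4, 3, 4]; total = 22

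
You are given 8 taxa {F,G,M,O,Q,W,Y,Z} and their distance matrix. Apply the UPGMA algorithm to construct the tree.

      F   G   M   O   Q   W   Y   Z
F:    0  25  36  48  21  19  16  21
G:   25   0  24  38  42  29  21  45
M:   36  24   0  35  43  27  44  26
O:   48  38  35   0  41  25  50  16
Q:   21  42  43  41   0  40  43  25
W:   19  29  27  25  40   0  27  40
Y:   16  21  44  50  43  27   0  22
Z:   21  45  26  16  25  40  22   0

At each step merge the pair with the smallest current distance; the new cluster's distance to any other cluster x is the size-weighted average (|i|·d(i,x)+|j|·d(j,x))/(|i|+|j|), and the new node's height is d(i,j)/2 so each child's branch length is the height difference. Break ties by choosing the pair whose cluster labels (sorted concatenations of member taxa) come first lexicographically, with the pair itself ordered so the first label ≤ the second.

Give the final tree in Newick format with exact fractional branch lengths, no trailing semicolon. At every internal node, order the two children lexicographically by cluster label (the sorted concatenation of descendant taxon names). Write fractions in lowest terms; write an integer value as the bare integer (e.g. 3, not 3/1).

(((((F:8,Y:8):7/2,G:23/2):1,W:25/2):5,(M:61/4,(O:8,Z:8):29/4):9/4):5/7,Q:255/14)

step 1: merge (F,Y) at d=16; branch lengths F→8, Y→8; new cluster FY
  updated: d(FY,G)=23, d(FY,M)=40, d(FY,O)=49, d(FY,Q)=32, d(FY,W)=23, d(FY,Z)=43/2
step 2: merge (O,Z) at d=16; branch lengths O→8, Z→8; new cluster OZ
  updated: d(FY,OZ)=141/4, d(G,OZ)=83/2, d(M,OZ)=61/2, d(OZ,Q)=33, d(OZ,W)=65/2
step 3: merge (FY,G) at d=23; branch lengths FY→7/2, G→23/2; new cluster FGY
  updated: d(FGY,M)=104/3, d(FGY,OZ)=112/3, d(FGY,Q)=106/3, d(FGY,W)=25
step 4: merge (FGY,W) at d=25; branch lengths FGY→1, W→25/2; new cluster FGWY
  updated: d(FGWY,M)=131/4, d(FGWY,OZ)=289/8, d(FGWY,Q)=73/2
step 5: merge (M,OZ) at d=61/2; branch lengths M→61/4, OZ→29/4; new cluster MOZ
  updated: d(FGWY,MOZ)=35, d(MOZ,Q)=109/3
step 6: merge (FGWY,MOZ) at d=35; branch lengths FGWY→5, MOZ→9/4; new cluster FGMOWYZ
  updated: d(FGMOWYZ,Q)=255/7
step 7: merge (FGMOWYZ,Q) at d=255/7; branch lengths FGMOWYZ→5/7, Q→255/14; new cluster FGMOQWYZ
final tree: (((((F:8,Y:8):7/2,G:23/2):1,W:25/2):5,(M:61/4,(O:8,Z:8):29/4):9/4):5/7,Q:255/14)
total length: 3057/28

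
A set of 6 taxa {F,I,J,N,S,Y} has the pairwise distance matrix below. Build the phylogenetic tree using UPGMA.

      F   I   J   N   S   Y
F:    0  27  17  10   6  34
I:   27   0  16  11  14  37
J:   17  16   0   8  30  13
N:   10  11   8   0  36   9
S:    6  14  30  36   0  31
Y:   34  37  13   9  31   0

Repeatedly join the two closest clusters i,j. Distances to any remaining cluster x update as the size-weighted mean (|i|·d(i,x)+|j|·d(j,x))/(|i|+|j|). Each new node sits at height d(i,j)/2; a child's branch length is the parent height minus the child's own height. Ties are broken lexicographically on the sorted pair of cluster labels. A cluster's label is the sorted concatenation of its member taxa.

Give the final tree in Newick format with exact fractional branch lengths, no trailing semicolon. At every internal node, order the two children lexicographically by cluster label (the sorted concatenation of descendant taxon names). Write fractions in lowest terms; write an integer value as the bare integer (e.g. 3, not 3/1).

step 1: merge (F,S) at d=6; branch lengths F→3, S→3; new cluster FS
  updated: d(FS,I)=41/2, d(FS,J)=47/2, d(FS,N)=23, d(FS,Y)=65/2
step 2: merge (J,N) at d=8; branch lengths J→4, N→4; new cluster JN
  updated: d(FS,JN)=93/4, d(I,JN)=27/2, d(JN,Y)=11
step 3: merge (JN,Y) at d=11; branch lengths JN→3/2, Y→11/2; new cluster JNY
  updated: d(FS,JNY)=79/3, d(I,JNY)=64/3
step 4: merge (FS,I) at d=41/2; branch lengths FS→29/4, I→41/4; new cluster FIS
  updated: d(FIS,JNY)=74/3
step 5: merge (FIS,JNY) at d=74/3; branch lengths FIS→25/12, JNY→41/6; new cluster FIJNSY
final tree: (((F:3,S:3):29/4,I:41/4):25/12,((J:4,N:4):3/2,Y:11/2):41/6)
total length: 569/12

(((F:3,S:3):29/4,I:41/4):25/12,((J:4,N:4):3/2,Y:11/2):41/6)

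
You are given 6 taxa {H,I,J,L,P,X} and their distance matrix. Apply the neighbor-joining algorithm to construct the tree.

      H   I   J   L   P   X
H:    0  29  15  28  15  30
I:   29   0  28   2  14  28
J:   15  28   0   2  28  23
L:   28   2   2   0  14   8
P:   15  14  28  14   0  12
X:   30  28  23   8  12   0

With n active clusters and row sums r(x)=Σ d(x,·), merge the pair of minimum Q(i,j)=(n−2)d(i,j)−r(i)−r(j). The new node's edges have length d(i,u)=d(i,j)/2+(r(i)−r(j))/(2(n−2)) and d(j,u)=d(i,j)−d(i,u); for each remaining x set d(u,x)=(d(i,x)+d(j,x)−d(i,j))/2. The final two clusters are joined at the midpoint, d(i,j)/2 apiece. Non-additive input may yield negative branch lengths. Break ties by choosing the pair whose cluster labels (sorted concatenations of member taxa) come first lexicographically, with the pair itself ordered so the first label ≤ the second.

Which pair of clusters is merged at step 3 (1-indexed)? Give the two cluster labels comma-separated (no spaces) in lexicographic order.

HJ,IL

iteration 1: select H,J (d=15, Q=-153); attach at lengths (81/8, 39/8); label the merged cluster HJ
  updated: d(HJ,I)=21, d(HJ,L)=15/2, d(HJ,P)=14, d(HJ,X)=19
iteration 2: select I,L (d=2, Q=-181/2); attach at lengths (79/12, -55/12); label the merged cluster IL
  updated: d(HJ,IL)=53/4, d(IL,P)=13, d(IL,X)=17
iteration 3: select HJ,IL (d=53/4, Q=-63); attach at lengths (59/8, 47/8); label the merged cluster HIJL
  updated: d(HIJL,P)=55/8, d(HIJL,X)=91/8
iteration 4: select HIJL,P (d=55/8, Q=-121/4); attach at lengths (25/8, 15/4); label the merged cluster HIJLP
  updated: d(HIJLP,X)=33/4
iteration 5: select HIJLP,X (d=33/4); attach at lengths (33/8, 33/8); label the merged cluster HIJLPX
final tree: ((((H:81/8,J:39/8):59/8,(I:79/12,L:-55/12):47/8):25/8,P:15/4):33/8,X:33/8)
total length: 363/8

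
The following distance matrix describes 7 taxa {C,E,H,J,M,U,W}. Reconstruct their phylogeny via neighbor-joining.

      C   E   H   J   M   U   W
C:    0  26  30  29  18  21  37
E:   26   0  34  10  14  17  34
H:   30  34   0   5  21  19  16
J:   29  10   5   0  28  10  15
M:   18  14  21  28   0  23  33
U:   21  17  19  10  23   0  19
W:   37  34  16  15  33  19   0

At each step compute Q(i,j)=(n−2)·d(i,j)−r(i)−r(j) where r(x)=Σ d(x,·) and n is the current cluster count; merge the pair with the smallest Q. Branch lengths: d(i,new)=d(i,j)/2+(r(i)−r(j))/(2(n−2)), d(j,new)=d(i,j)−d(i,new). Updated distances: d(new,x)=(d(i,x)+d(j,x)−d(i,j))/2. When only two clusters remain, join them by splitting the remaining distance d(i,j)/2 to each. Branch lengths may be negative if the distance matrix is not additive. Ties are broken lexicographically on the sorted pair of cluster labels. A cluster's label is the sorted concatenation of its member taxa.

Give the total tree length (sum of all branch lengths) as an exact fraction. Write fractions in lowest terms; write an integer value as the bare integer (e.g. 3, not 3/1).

step 1: merge (C,M) at d=18, Q=-208; branch lengths C→57/5, M→33/5; new cluster CM
  updated: d(CM,E)=11, d(CM,H)=33/2, d(CM,J)=39/2, d(CM,U)=13, d(CM,W)=26
step 2: merge (CM,E) at d=11, Q=-148; branch lengths CM→3, E→8; new cluster CEM
  updated: d(CEM,H)=79/4, d(CEM,J)=37/4, d(CEM,U)=19/2, d(CEM,W)=49/2
step 3: merge (CEM,U) at d=19/2, Q=-92; branch lengths CEM→17/3, U→23/6; new cluster CEMU
  updated: d(CEMU,H)=117/8, d(CEMU,J)=39/8, d(CEMU,W)=17
step 4: merge (CEMU,J) at d=39/8, Q=-413/8; branch lengths CEMU→171/32, J→-15/32; new cluster CEJMU
  updated: d(CEJMU,H)=59/8, d(CEJMU,W)=217/16
step 5: merge (CEJMU,H) at d=59/8, Q=-591/16; branch lengths CEJMU→79/32, H→157/32; new cluster CEHJMU
  updated: d(CEHJMU,W)=355/32
step 6: merge (CEHJMU,W) at d=355/32; branch lengths CEHJMU→355/64, W→355/64; new cluster CEHJMUW
final tree: ((((((C:57/5,M:33/5):3,E:8):17/3,U:23/6):171/32,J:-15/32):79/32,H:157/32):355/64,W:355/64)
total length: 1979/32

1979/32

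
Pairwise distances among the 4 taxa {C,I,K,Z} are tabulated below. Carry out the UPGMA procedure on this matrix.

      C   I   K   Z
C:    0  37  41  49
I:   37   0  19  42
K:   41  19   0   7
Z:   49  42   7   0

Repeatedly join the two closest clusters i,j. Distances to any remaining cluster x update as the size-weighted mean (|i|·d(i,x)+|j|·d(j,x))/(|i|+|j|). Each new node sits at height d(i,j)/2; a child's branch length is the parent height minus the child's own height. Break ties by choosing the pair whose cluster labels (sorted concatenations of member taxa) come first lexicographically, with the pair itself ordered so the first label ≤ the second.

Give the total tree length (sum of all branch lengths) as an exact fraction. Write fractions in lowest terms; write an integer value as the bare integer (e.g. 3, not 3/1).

733/12

iteration 1: select K,Z (d=7); attach at lengths (7/2, 7/2); label the merged cluster KZ
  updated: d(C,KZ)=45, d(I,KZ)=61/2
iteration 2: select I,KZ (d=61/2); attach at lengths (61/4, 47/4); label the merged cluster IKZ
  updated: d(C,IKZ)=127/3
iteration 3: select C,IKZ (d=127/3); attach at lengths (127/6, 71/12); label the merged cluster CIKZ
final tree: (C:127/6,(I:61/4,(K:7/2,Z:7/2):47/4):71/12)
total length: 733/12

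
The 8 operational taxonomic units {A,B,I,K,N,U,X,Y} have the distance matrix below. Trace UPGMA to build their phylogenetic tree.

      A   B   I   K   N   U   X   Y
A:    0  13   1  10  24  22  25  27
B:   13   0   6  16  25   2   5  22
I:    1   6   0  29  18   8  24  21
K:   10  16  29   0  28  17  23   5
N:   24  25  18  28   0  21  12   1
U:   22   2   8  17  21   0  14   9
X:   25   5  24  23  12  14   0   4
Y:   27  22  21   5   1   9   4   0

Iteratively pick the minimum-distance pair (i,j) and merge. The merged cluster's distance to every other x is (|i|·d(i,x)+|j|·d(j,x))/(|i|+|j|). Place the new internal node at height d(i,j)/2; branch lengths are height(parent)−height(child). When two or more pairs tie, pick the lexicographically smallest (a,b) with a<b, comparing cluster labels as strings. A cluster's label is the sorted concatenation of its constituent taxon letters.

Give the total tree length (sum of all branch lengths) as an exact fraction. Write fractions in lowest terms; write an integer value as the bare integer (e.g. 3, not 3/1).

1621/40

step 1: merge (A,I) at d=1; branch lengths A→1/2, I→1/2; new cluster AI
  updated: d(AI,B)=19/2, d(AI,K)=39/2, d(AI,N)=21, d(AI,U)=15, d(AI,X)=49/2, d(AI,Y)=24
step 2: merge (N,Y) at d=1; branch lengths N→1/2, Y→1/2; new cluster NY
  updated: d(AI,NY)=45/2, d(B,NY)=47/2, d(K,NY)=33/2, d(NY,U)=15, d(NY,X)=8
step 3: merge (B,U) at d=2; branch lengths B→1, U→1; new cluster BU
  updated: d(AI,BU)=49/4, d(BU,K)=33/2, d(BU,NY)=77/4, d(BU,X)=19/2
step 4: merge (NY,X) at d=8; branch lengths NY→7/2, X→4; new cluster NXY
  updated: d(AI,NXY)=139/6, d(BU,NXY)=16, d(K,NXY)=56/3
step 5: merge (AI,BU) at d=49/4; branch lengths AI→45/8, BU→41/8; new cluster ABIU
  updated: d(ABIU,K)=18, d(ABIU,NXY)=235/12
step 6: merge (ABIU,K) at d=18; branch lengths ABIU→23/8, K→9; new cluster ABIKU
  updated: d(ABIKU,NXY)=97/5
step 7: merge (ABIKU,NXY) at d=97/5; branch lengths ABIKU→7/10, NXY→57/10; new cluster ABIKNUXY
final tree: ((((A:1/2,I:1/2):45/8,(B:1,U:1):41/8):23/8,K:9):7/10,((N:1/2,Y:1/2):7/2,X:4):57/10)
total length: 1621/40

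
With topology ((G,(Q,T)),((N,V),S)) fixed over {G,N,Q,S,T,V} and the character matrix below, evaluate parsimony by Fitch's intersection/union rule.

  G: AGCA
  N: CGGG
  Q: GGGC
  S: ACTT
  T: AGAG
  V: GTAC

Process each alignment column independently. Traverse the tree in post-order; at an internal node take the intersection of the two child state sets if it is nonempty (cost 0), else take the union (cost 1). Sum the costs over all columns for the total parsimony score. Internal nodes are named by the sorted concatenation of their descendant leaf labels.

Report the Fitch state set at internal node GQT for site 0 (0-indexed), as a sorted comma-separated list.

site 0, node QT: Q={G} ∪ T={A} → {A,G} (+1)
site 0, node GQT: G={A} ∩ QT={A,G} → {A} (+0)
site 0, node NV: N={C} ∪ V={G} → {C,G} (+1)
site 0, node NSV: NV={C,G} ∪ S={A} → {A,C,G} (+1)
site 0, node GNQSTV: GQT={A} ∩ NSV={A,C,G} → {A} (+0)
site 1, node QT: Q={G} ∩ T={G} → {G} (+0)
site 1, node GQT: G={G} ∩ QT={G} → {G} (+0)
site 1, node NV: N={G} ∪ V={T} → {G,T} (+1)
site 1, node NSV: NV={G,T} ∪ S={C} → {C,G,T} (+1)
site 1, node GNQSTV: GQT={G} ∩ NSV={C,G,T} → {G} (+0)
site 2, node QT: Q={G} ∪ T={A} → {A,G} (+1)
site 2, node GQT: G={C} ∪ QT={A,G} → {A,C,G} (+1)
site 2, node NV: N={G} ∪ V={A} → {A,G} (+1)
site 2, node NSV: NV={A,G} ∪ S={T} → {A,G,T} (+1)
site 2, node GNQSTV: GQT={A,C,G} ∩ NSV={A,G,T} → {A,G} (+0)
site 3, node QT: Q={C} ∪ T={G} → {C,G} (+1)
site 3, node GQT: G={A} ∪ QT={C,G} → {A,C,G} (+1)
site 3, node NV: N={G} ∪ V={C} → {C,G} (+1)
site 3, node NSV: NV={C,G} ∪ S={T} → {C,G,T} (+1)
site 3, node GNQSTV: GQT={A,C,G} ∩ NSV={C,G,T} → {C,G} (+0)
per-site changes: [3, 2, 4, 4]; total = 13

A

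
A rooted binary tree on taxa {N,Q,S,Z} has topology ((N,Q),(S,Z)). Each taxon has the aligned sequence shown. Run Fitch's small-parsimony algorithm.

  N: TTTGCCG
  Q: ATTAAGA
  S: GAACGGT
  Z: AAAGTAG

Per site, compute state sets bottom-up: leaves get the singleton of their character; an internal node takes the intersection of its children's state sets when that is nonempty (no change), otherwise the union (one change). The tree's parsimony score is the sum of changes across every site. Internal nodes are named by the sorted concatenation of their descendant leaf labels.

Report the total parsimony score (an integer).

site 0, node NQ: N={T} ∪ Q={A} → {A,T} (+1)
site 0, node SZ: S={G} ∪ Z={A} → {A,G} (+1)
site 0, node NQSZ: NQ={A,T} ∩ SZ={A,G} → {A} (+0)
site 1, node NQ: N={T} ∩ Q={T} → {T} (+0)
site 1, node SZ: S={A} ∩ Z={A} → {A} (+0)
site 1, node NQSZ: NQ={T} ∪ SZ={A} → {A,T} (+1)
site 2, node NQ: N={T} ∩ Q={T} → {T} (+0)
site 2, node SZ: S={A} ∩ Z={A} → {A} (+0)
site 2, node NQSZ: NQ={T} ∪ SZ={A} → {A,T} (+1)
site 3, node NQ: N={G} ∪ Q={A} → {A,G} (+1)
site 3, node SZ: S={C} ∪ Z={G} → {C,G} (+1)
site 3, node NQSZ: NQ={A,G} ∩ SZ={C,G} → {G} (+0)
site 4, node NQ: N={C} ∪ Q={A} → {A,C} (+1)
site 4, node SZ: S={G} ∪ Z={T} → {G,T} (+1)
site 4, node NQSZ: NQ={A,C} ∪ SZ={G,T} → {A,C,G,T} (+1)
site 5, node NQ: N={C} ∪ Q={G} → {C,G} (+1)
site 5, node SZ: S={G} ∪ Z={A} → {A,G} (+1)
site 5, node NQSZ: NQ={C,G} ∩ SZ={A,G} → {G} (+0)
site 6, node NQ: N={G} ∪ Q={A} → {A,G} (+1)
site 6, node SZ: S={T} ∪ Z={G} → {G,T} (+1)
site 6, node NQSZ: NQ={A,G} ∩ SZ={G,T} → {G} (+0)
per-site changes: [2, 1, 1, 2, 3, 2, 2]; total = 13

13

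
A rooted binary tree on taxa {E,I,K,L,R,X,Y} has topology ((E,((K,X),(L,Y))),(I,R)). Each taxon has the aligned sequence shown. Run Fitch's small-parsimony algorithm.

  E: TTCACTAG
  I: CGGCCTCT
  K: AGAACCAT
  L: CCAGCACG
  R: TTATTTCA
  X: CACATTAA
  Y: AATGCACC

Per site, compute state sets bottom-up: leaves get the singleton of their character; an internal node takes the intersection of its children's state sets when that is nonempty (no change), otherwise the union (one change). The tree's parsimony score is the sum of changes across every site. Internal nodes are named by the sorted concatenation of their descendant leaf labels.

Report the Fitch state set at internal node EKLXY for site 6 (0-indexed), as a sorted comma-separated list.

KX@0: {A} ∪ {C} = {A,C} (union, +1)
LY@0: {C} ∪ {A} = {A,C} (union, +1)
KLXY@0: {A,C} ∩ {A,C} = {A,C} (intersection, +0)
EKLXY@0: {T} ∪ {A,C} = {A,C,T} (union, +1)
IR@0: {C} ∪ {T} = {C,T} (union, +1)
EIKLRXY@0: {A,C,T} ∩ {C,T} = {C,T} (intersection, +0)
KX@1: {G} ∪ {A} = {A,G} (union, +1)
LY@1: {C} ∪ {A} = {A,C} (union, +1)
KLXY@1: {A,G} ∩ {A,C} = {A} (intersection, +0)
EKLXY@1: {T} ∪ {A} = {A,T} (union, +1)
IR@1: {G} ∪ {T} = {G,T} (union, +1)
EIKLRXY@1: {A,T} ∩ {G,T} = {T} (intersection, +0)
KX@2: {A} ∪ {C} = {A,C} (union, +1)
LY@2: {A} ∪ {T} = {A,T} (union, +1)
KLXY@2: {A,C} ∩ {A,T} = {A} (intersection, +0)
EKLXY@2: {C} ∪ {A} = {A,C} (union, +1)
IR@2: {G} ∪ {A} = {A,G} (union, +1)
EIKLRXY@2: {A,C} ∩ {A,G} = {A} (intersection, +0)
KX@3: {A} ∩ {A} = {A} (intersection, +0)
LY@3: {G} ∩ {G} = {G} (intersection, +0)
KLXY@3: {A} ∪ {G} = {A,G} (union, +1)
EKLXY@3: {A} ∩ {A,G} = {A} (intersection, +0)
IR@3: {C} ∪ {T} = {C,T} (union, +1)
EIKLRXY@3: {A} ∪ {C,T} = {A,C,T} (union, +1)
KX@4: {C} ∪ {T} = {C,T} (union, +1)
LY@4: {C} ∩ {C} = {C} (intersection, +0)
KLXY@4: {C,T} ∩ {C} = {C} (intersection, +0)
EKLXY@4: {C} ∩ {C} = {C} (intersection, +0)
IR@4: {C} ∪ {T} = {C,T} (union, +1)
EIKLRXY@4: {C} ∩ {C,T} = {C} (intersection, +0)
KX@5: {C} ∪ {T} = {C,T} (union, +1)
LY@5: {A} ∩ {A} = {A} (intersection, +0)
KLXY@5: {C,T} ∪ {A} = {A,C,T} (union, +1)
EKLXY@5: {T} ∩ {A,C,T} = {T} (intersection, +0)
IR@5: {T} ∩ {T} = {T} (intersection, +0)
EIKLRXY@5: {T} ∩ {T} = {T} (intersection, +0)
KX@6: {A} ∩ {A} = {A} (intersection, +0)
LY@6: {C} ∩ {C} = {C} (intersection, +0)
KLXY@6: {A} ∪ {C} = {A,C} (union, +1)
EKLXY@6: {A} ∩ {A,C} = {A} (intersection, +0)
IR@6: {C} ∩ {C} = {C} (intersection, +0)
EIKLRXY@6: {A} ∪ {C} = {A,C} (union, +1)
KX@7: {T} ∪ {A} = {A,T} (union, +1)
LY@7: {G} ∪ {C} = {C,G} (union, +1)
KLXY@7: {A,T} ∪ {C,G} = {A,C,G,T} (union, +1)
EKLXY@7: {G} ∩ {A,C,G,T} = {G} (intersection, +0)
IR@7: {T} ∪ {A} = {A,T} (union, +1)
EIKLRXY@7: {G} ∪ {A,T} = {A,G,T} (union, +1)
per-site changes: [4, 4, 4, 3, 2, 2, 2, 5]; total = 26

A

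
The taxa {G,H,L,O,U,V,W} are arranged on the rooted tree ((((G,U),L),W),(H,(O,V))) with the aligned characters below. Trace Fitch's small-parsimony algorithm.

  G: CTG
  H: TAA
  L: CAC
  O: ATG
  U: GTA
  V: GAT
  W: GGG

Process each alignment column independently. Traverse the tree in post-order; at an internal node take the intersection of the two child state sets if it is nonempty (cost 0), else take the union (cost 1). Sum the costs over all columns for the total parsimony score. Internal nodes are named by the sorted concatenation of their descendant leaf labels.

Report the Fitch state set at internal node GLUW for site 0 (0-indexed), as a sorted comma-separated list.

C,G

[col 0] GU: children G:{C}, U:{G} ∪→ {C,G}; cost 1
[col 0] GLU: children GU:{C,G}, L:{C} ∩→ {C}; cost 0
[col 0] GLUW: children GLU:{C}, W:{G} ∪→ {C,G}; cost 1
[col 0] OV: children O:{A}, V:{G} ∪→ {A,G}; cost 1
[col 0] HOV: children H:{T}, OV:{A,G} ∪→ {A,G,T}; cost 1
[col 0] GHLOUVW: children GLUW:{C,G}, HOV:{A,G,T} ∩→ {G}; cost 0
[col 1] GU: children G:{T}, U:{T} ∩→ {T}; cost 0
[col 1] GLU: children GU:{T}, L:{A} ∪→ {A,T}; cost 1
[col 1] GLUW: children GLU:{A,T}, W:{G} ∪→ {A,G,T}; cost 1
[col 1] OV: children O:{T}, V:{A} ∪→ {A,T}; cost 1
[col 1] HOV: children H:{A}, OV:{A,T} ∩→ {A}; cost 0
[col 1] GHLOUVW: children GLUW:{A,G,T}, HOV:{A} ∩→ {A}; cost 0
[col 2] GU: children G:{G}, U:{A} ∪→ {A,G}; cost 1
[col 2] GLU: children GU:{A,G}, L:{C} ∪→ {A,C,G}; cost 1
[col 2] GLUW: children GLU:{A,C,G}, W:{G} ∩→ {G}; cost 0
[col 2] OV: children O:{G}, V:{T} ∪→ {G,T}; cost 1
[col 2] HOV: children H:{A}, OV:{G,T} ∪→ {A,G,T}; cost 1
[col 2] GHLOUVW: children GLUW:{G}, HOV:{A,G,T} ∩→ {G}; cost 0
per-site changes: [4, 3, 4]; total = 11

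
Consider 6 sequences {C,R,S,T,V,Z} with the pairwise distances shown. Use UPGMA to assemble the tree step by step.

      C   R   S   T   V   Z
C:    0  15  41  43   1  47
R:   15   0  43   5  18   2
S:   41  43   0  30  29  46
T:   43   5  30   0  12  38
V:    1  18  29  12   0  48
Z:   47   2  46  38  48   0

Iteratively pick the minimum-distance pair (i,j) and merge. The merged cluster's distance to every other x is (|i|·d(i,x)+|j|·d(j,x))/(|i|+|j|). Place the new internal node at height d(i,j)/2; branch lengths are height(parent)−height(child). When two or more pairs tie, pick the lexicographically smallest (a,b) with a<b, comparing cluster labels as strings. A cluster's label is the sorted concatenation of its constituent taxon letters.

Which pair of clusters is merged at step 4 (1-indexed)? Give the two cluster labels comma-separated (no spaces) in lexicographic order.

CV,RTZ

step 1: merge (C,V) at d=1; branch lengths C→1/2, V→1/2; new cluster CV
  updated: d(CV,R)=33/2, d(CV,S)=35, d(CV,T)=55/2, d(CV,Z)=95/2
step 2: merge (R,Z) at d=2; branch lengths R→1, Z→1; new cluster RZ
  updated: d(CV,RZ)=32, d(RZ,S)=89/2, d(RZ,T)=43/2
step 3: merge (RZ,T) at d=43/2; branch lengths RZ→39/4, T→43/4; new cluster RTZ
  updated: d(CV,RTZ)=61/2, d(RTZ,S)=119/3
step 4: merge (CV,RTZ) at d=61/2; branch lengths CV→59/4, RTZ→9/2; new cluster CRTVZ
  updated: d(CRTVZ,S)=189/5
step 5: merge (CRTVZ,S) at d=189/5; branch lengths CRTVZ→73/20, S→189/10; new cluster CRSTVZ
final tree: (((C:1/2,V:1/2):59/4,((R:1,Z:1):39/4,T:43/4):9/2):73/20,S:189/10)
total length: 653/10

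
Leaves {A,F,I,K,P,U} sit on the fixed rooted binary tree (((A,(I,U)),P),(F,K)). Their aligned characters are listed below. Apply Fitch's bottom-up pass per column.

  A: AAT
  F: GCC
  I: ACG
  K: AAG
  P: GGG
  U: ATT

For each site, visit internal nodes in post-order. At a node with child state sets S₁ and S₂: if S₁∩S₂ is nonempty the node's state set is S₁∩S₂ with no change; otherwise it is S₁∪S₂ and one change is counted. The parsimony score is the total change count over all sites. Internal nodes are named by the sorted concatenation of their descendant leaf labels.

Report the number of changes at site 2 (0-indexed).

[col 0] IU: children I:{A}, U:{A} ∩→ {A}; cost 0
[col 0] AIU: children A:{A}, IU:{A} ∩→ {A}; cost 0
[col 0] AIPU: children AIU:{A}, P:{G} ∪→ {A,G}; cost 1
[col 0] FK: children F:{G}, K:{A} ∪→ {A,G}; cost 1
[col 0] AFIKPU: children AIPU:{A,G}, FK:{A,G} ∩→ {A,G}; cost 0
[col 1] IU: children I:{C}, U:{T} ∪→ {C,T}; cost 1
[col 1] AIU: children A:{A}, IU:{C,T} ∪→ {A,C,T}; cost 1
[col 1] AIPU: children AIU:{A,C,T}, P:{G} ∪→ {A,C,G,T}; cost 1
[col 1] FK: children F:{C}, K:{A} ∪→ {A,C}; cost 1
[col 1] AFIKPU: children AIPU:{A,C,G,T}, FK:{A,C} ∩→ {A,C}; cost 0
[col 2] IU: children I:{G}, U:{T} ∪→ {G,T}; cost 1
[col 2] AIU: children A:{T}, IU:{G,T} ∩→ {T}; cost 0
[col 2] AIPU: children AIU:{T}, P:{G} ∪→ {G,T}; cost 1
[col 2] FK: children F:{C}, K:{G} ∪→ {C,G}; cost 1
[col 2] AFIKPU: children AIPU:{G,T}, FK:{C,G} ∩→ {G}; cost 0
per-site changes: [2, 4, 3]; total = 9

3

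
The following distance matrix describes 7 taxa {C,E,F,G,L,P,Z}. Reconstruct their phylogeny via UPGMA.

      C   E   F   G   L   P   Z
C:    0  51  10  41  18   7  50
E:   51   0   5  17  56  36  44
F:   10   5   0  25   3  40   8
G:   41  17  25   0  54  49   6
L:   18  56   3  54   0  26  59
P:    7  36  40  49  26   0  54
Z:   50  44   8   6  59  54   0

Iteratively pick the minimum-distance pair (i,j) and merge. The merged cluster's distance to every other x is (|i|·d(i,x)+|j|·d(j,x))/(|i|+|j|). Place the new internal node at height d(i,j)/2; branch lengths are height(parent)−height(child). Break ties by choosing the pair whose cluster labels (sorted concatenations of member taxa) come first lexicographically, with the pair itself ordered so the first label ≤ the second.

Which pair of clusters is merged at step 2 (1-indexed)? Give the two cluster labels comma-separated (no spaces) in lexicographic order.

step 1: merge (F,L) at d=3; branch lengths F→3/2, L→3/2; new cluster FL
  updated: d(C,FL)=14, d(E,FL)=61/2, d(FL,G)=79/2, d(FL,P)=33, d(FL,Z)=67/2
step 2: merge (G,Z) at d=6; branch lengths G→3, Z→3; new cluster GZ
  updated: d(C,GZ)=91/2, d(E,GZ)=61/2, d(FL,GZ)=73/2, d(GZ,P)=103/2
step 3: merge (C,P) at d=7; branch lengths C→7/2, P→7/2; new cluster CP
  updated: d(CP,E)=87/2, d(CP,FL)=47/2, d(CP,GZ)=97/2
step 4: merge (CP,FL) at d=47/2; branch lengths CP→33/4, FL→41/4; new cluster CFLP
  updated: d(CFLP,E)=37, d(CFLP,GZ)=85/2
step 5: merge (E,GZ) at d=61/2; branch lengths E→61/4, GZ→49/4; new cluster EGZ
  updated: d(CFLP,EGZ)=122/3
step 6: merge (CFLP,EGZ) at d=122/3; branch lengths CFLP→103/12, EGZ→61/12; new cluster CEFGLPZ
final tree: (((C:7/2,P:7/2):33/4,(F:3/2,L:3/2):41/4):103/12,(E:61/4,(G:3,Z:3):49/4):61/12)
total length: 227/3

G,Z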